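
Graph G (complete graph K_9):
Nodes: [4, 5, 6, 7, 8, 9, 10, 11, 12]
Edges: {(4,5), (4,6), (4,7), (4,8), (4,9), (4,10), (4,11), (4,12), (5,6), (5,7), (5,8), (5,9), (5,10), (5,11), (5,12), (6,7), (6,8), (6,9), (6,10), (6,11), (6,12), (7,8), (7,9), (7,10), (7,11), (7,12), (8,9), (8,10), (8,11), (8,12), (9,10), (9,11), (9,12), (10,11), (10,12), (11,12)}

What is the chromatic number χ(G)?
χ(G) = 9

Clique number ω(G) = 9 (lower bound: χ ≥ ω).
The clique on [4, 5, 6, 7, 8, 9, 10, 11, 12] has size 9, forcing χ ≥ 9, and the coloring below uses 9 colors, so χ(G) = 9.
A valid 9-coloring: color 1: [12]; color 2: [11]; color 3: [7]; color 4: [9]; color 5: [10]; color 6: [8]; color 7: [5]; color 8: [4]; color 9: [6].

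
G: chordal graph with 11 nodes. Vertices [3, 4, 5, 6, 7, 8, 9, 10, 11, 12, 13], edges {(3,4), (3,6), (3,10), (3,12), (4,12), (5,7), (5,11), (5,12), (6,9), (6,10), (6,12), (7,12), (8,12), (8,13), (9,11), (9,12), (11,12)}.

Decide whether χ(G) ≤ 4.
Yes, G is 4-colorable

A valid 4-coloring: color 1: [10, 12, 13]; color 2: [3, 5, 8, 9]; color 3: [4, 6, 7, 11].
(χ(G) = 3 ≤ 4.)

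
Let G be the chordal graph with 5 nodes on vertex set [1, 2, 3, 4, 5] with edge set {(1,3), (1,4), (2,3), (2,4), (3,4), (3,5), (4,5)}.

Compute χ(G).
χ(G) = 3

Clique number ω(G) = 3 (lower bound: χ ≥ ω).
The clique on [1, 3, 4] has size 3, forcing χ ≥ 3, and the coloring below uses 3 colors, so χ(G) = 3.
A valid 3-coloring: color 1: [4]; color 2: [3]; color 3: [1, 2, 5].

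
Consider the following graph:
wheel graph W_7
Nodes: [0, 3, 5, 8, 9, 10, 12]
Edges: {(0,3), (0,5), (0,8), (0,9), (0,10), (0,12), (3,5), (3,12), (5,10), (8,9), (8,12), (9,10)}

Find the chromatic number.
Clique number ω(G) = 3 (lower bound: χ ≥ ω).
The clique on [0, 8, 9] has size 3, forcing χ ≥ 3, and the coloring below uses 3 colors, so χ(G) = 3.
A valid 3-coloring: color 1: [0]; color 2: [5, 9, 12]; color 3: [3, 8, 10].

χ(G) = 3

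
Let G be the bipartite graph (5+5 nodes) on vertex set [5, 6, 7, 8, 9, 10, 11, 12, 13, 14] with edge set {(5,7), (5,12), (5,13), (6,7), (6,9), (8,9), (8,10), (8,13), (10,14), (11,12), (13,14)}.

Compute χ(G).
Clique number ω(G) = 2 (lower bound: χ ≥ ω).
The graph is bipartite (no odd cycle), so 2 colors suffice: χ(G) = 2.
A valid 2-coloring: color 1: [7, 9, 10, 12, 13]; color 2: [5, 6, 8, 11, 14].

χ(G) = 2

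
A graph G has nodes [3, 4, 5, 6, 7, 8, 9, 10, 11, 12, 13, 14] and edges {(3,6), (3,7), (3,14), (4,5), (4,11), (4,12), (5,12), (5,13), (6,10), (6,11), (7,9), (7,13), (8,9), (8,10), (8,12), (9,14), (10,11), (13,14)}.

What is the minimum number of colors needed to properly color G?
Clique number ω(G) = 3 (lower bound: χ ≥ ω).
The clique on [4, 5, 12] has size 3, forcing χ ≥ 3, and the coloring below uses 3 colors, so χ(G) = 3.
A valid 3-coloring: color 1: [5, 6, 7, 8, 14]; color 2: [3, 9, 11, 12, 13]; color 3: [4, 10].

χ(G) = 3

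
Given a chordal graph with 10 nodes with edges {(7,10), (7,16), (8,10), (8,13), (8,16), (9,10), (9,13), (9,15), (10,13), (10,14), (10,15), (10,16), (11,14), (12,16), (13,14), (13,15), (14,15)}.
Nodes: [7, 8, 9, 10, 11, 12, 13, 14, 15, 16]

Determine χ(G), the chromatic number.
χ(G) = 4

Clique number ω(G) = 4 (lower bound: χ ≥ ω).
The clique on [9, 10, 13, 15] has size 4, forcing χ ≥ 4, and the coloring below uses 4 colors, so χ(G) = 4.
A valid 4-coloring: color 1: [10, 11, 12]; color 2: [13, 16]; color 3: [7, 8, 9, 14]; color 4: [15].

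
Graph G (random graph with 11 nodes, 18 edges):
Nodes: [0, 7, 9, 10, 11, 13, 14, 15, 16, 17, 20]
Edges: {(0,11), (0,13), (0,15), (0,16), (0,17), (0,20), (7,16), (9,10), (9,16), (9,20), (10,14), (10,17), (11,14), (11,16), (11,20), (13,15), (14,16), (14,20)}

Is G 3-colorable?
Yes, G is 3-colorable

A valid 3-coloring: color 1: [0, 7, 9, 14]; color 2: [10, 15, 16, 20]; color 3: [11, 13, 17].
(χ(G) = 3 ≤ 3.)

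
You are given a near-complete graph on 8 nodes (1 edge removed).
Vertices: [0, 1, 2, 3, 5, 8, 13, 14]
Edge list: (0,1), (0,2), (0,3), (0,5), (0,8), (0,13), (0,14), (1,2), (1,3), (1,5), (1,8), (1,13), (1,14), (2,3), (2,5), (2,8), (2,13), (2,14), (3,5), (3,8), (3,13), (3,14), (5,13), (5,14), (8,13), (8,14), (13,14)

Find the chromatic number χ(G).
Clique number ω(G) = 7 (lower bound: χ ≥ ω).
The clique on [0, 1, 2, 3, 8, 13, 14] has size 7, forcing χ ≥ 7, and the coloring below uses 7 colors, so χ(G) = 7.
A valid 7-coloring: color 1: [14]; color 2: [2]; color 3: [0]; color 4: [13]; color 5: [1]; color 6: [3]; color 7: [5, 8].

χ(G) = 7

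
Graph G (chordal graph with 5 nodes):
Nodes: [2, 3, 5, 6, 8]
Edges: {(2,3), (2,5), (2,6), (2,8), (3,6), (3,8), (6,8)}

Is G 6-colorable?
A valid 6-coloring: color 1: [2]; color 2: [3, 5]; color 3: [8]; color 4: [6].
(χ(G) = 4 ≤ 6.)

Yes, G is 6-colorable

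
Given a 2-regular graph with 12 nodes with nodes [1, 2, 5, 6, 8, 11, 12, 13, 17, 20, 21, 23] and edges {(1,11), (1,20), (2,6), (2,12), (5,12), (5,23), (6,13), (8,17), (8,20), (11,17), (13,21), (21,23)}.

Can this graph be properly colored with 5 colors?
A valid 5-coloring: color 1: [1, 2, 5, 13, 17]; color 2: [6, 8, 11, 12, 21]; color 3: [20, 23].
(χ(G) = 3 ≤ 5.)

Yes, G is 5-colorable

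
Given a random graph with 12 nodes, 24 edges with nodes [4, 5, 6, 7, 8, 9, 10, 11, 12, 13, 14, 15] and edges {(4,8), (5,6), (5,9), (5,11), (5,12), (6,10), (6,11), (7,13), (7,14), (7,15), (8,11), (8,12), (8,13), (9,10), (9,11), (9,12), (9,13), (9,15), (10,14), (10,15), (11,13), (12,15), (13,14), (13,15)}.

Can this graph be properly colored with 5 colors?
Yes, G is 5-colorable

A valid 5-coloring: color 1: [4, 5, 10, 13]; color 2: [6, 7, 8, 9]; color 3: [11, 14, 15]; color 4: [12].
(χ(G) = 4 ≤ 5.)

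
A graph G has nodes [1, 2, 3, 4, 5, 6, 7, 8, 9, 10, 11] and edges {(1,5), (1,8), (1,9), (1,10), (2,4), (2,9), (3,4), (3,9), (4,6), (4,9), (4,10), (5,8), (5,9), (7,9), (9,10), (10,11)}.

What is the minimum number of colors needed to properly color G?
Clique number ω(G) = 3 (lower bound: χ ≥ ω).
The clique on [1, 5, 8] has size 3, forcing χ ≥ 3, and the coloring below uses 3 colors, so χ(G) = 3.
A valid 3-coloring: color 1: [6, 8, 9, 11]; color 2: [1, 4, 7]; color 3: [2, 3, 5, 10].

χ(G) = 3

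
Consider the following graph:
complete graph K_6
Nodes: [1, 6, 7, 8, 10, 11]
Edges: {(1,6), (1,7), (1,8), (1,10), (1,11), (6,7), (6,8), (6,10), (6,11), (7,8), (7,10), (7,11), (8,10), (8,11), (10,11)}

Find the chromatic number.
Clique number ω(G) = 6 (lower bound: χ ≥ ω).
The clique on [1, 6, 7, 8, 10, 11] has size 6, forcing χ ≥ 6, and the coloring below uses 6 colors, so χ(G) = 6.
A valid 6-coloring: color 1: [10]; color 2: [8]; color 3: [1]; color 4: [7]; color 5: [11]; color 6: [6].

χ(G) = 6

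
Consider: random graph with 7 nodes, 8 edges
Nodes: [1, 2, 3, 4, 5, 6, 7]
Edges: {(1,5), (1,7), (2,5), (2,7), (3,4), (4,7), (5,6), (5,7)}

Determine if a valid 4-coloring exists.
Yes, G is 4-colorable

A valid 4-coloring: color 1: [4, 5]; color 2: [3, 6, 7]; color 3: [1, 2].
(χ(G) = 3 ≤ 4.)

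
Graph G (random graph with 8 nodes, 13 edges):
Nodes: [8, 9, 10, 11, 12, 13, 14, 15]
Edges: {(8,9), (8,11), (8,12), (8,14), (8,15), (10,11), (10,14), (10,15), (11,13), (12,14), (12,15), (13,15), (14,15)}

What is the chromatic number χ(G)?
χ(G) = 4

Clique number ω(G) = 4 (lower bound: χ ≥ ω).
The clique on [8, 12, 14, 15] has size 4, forcing χ ≥ 4, and the coloring below uses 4 colors, so χ(G) = 4.
A valid 4-coloring: color 1: [8, 10, 13]; color 2: [9, 11, 15]; color 3: [14]; color 4: [12].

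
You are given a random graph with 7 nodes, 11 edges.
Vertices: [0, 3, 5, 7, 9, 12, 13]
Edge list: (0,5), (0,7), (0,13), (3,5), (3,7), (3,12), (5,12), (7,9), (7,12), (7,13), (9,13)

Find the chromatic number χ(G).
Clique number ω(G) = 3 (lower bound: χ ≥ ω).
The clique on [3, 5, 12] has size 3, forcing χ ≥ 3, and the coloring below uses 3 colors, so χ(G) = 3.
A valid 3-coloring: color 1: [5, 7]; color 2: [12, 13]; color 3: [0, 3, 9].

χ(G) = 3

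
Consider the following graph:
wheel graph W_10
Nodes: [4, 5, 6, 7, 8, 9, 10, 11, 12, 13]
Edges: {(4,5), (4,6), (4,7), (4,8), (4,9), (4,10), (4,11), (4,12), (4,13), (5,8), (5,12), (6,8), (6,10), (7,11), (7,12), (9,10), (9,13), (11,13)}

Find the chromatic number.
χ(G) = 4

Clique number ω(G) = 3 (lower bound: χ ≥ ω).
Odd cycle [7, 12, 5, 8, 6, 10, 9, 13, 11] needs 3 colors (χ ≥ 3).
Vertex 4 is adjacent to every vertex of [5, 6, 7, 8, 9, 10, 11, 12, 13], which already need 3 colors among themselves, so 4 needs a new color (χ ≥ 4).
The coloring below uses 4 colors, so χ(G) = 4.
A valid 4-coloring: color 1: [4]; color 2: [5, 6, 7, 13]; color 3: [8, 10, 11, 12]; color 4: [9].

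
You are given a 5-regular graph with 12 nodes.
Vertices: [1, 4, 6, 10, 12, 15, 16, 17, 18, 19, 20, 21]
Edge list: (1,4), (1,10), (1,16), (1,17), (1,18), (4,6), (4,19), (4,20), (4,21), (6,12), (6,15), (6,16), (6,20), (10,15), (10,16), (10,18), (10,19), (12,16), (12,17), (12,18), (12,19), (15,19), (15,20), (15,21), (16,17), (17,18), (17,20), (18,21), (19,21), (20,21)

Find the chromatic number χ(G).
χ(G) = 4

Clique number ω(G) = 3 (lower bound: χ ≥ ω).
Suppose a proper 3-coloring c exists. The clique [1, 10, 16] takes 3 distinct colors; by symmetry let c(1) = 1, c(10) = 2, c(16) = 3.
- Vertex 17: neighbors [1, 16] already have colors [1, 3] ⇒ c(17) = 2.
- Vertex 12: neighbors [17, 16] already have colors [2, 3] ⇒ c(12) = 1.
- Vertex 6: neighbors [12, 16] already have colors [1, 3] ⇒ c(6) = 2.
- Vertex 4: neighbors [1, 6] already have colors [1, 2] ⇒ c(4) = 3.
- Vertex 19: neighbors [12, 10, 4] already have colors [1, 2, 3] — all 3 colors blocked. Contradiction.
The forced assignments end in a contradiction, so G has no proper 3-coloring (χ ≥ 4).
The coloring below uses 4 colors, so χ(G) = 4.
A valid 4-coloring: color 1: [6, 17, 19]; color 2: [1, 12, 21]; color 3: [4, 15, 16, 18]; color 4: [10, 20].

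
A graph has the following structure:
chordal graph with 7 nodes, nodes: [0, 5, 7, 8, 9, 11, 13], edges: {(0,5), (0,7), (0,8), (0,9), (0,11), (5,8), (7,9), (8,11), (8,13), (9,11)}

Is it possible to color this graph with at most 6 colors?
A valid 6-coloring: color 1: [0, 13]; color 2: [8, 9]; color 3: [5, 7, 11].
(χ(G) = 3 ≤ 6.)

Yes, G is 6-colorable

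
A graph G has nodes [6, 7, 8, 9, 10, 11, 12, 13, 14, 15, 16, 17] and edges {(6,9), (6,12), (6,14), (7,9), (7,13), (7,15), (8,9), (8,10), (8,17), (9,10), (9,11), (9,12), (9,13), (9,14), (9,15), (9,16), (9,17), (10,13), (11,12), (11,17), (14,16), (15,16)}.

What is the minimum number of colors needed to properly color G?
χ(G) = 4

Clique number ω(G) = 3 (lower bound: χ ≥ ω).
Odd cycle [15, 7, 13, 10, 8, 17, 11, 12, 6, 14, 16] needs 3 colors (χ ≥ 3).
Vertex 9 is adjacent to every vertex of [6, 7, 8, 10, 11, 12, 13, 14, 15, 16, 17], which already need 3 colors among themselves, so 9 needs a new color (χ ≥ 4).
The coloring below uses 4 colors, so χ(G) = 4.
A valid 4-coloring: color 1: [9]; color 2: [8, 11, 13, 14, 15]; color 3: [7, 10, 12, 16, 17]; color 4: [6].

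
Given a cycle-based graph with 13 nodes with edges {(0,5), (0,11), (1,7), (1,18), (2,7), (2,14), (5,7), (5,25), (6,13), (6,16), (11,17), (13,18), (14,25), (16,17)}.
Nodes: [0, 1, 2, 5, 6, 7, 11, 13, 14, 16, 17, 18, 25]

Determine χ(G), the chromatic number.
Clique number ω(G) = 2 (lower bound: χ ≥ ω).
Odd cycle [25, 14, 2, 7, 5] needs 3 colors (χ ≥ 3).
The coloring below uses 3 colors, so χ(G) = 3.
A valid 3-coloring: color 1: [1, 5, 11, 13, 14, 16]; color 2: [0, 6, 7, 17, 18, 25]; color 3: [2].

χ(G) = 3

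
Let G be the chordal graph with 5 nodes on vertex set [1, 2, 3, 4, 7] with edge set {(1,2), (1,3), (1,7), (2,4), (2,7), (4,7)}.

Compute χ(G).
χ(G) = 3

Clique number ω(G) = 3 (lower bound: χ ≥ ω).
The clique on [1, 2, 7] has size 3, forcing χ ≥ 3, and the coloring below uses 3 colors, so χ(G) = 3.
A valid 3-coloring: color 1: [2, 3]; color 2: [7]; color 3: [1, 4].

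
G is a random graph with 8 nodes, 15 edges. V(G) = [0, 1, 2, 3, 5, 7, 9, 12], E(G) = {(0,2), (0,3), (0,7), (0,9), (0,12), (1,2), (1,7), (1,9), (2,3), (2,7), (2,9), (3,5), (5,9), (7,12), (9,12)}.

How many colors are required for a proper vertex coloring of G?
Clique number ω(G) = 3 (lower bound: χ ≥ ω).
The clique on [0, 2, 9] has size 3, forcing χ ≥ 3, and the coloring below uses 3 colors, so χ(G) = 3.
A valid 3-coloring: color 1: [2, 5, 12]; color 2: [3, 7, 9]; color 3: [0, 1].

χ(G) = 3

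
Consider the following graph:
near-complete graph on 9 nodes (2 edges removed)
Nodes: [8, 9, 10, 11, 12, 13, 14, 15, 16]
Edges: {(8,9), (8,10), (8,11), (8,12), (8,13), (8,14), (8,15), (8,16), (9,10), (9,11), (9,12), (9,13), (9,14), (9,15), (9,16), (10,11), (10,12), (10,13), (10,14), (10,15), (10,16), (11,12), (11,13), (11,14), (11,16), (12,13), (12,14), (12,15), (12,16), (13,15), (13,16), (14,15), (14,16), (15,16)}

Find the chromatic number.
Clique number ω(G) = 7 (lower bound: χ ≥ ω).
The clique on [8, 9, 10, 11, 12, 13, 16] has size 7, forcing χ ≥ 7, and the coloring below uses 7 colors, so χ(G) = 7.
A valid 7-coloring: color 1: [12]; color 2: [8]; color 3: [10]; color 4: [9]; color 5: [16]; color 6: [13, 14]; color 7: [11, 15].

χ(G) = 7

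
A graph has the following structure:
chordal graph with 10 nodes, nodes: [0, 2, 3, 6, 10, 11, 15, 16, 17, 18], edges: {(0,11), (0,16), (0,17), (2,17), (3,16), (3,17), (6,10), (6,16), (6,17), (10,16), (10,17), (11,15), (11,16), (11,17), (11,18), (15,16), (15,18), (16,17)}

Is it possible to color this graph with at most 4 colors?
Yes, G is 4-colorable

A valid 4-coloring: color 1: [15, 17]; color 2: [2, 16, 18]; color 3: [3, 6, 11]; color 4: [0, 10].
(χ(G) = 4 ≤ 4.)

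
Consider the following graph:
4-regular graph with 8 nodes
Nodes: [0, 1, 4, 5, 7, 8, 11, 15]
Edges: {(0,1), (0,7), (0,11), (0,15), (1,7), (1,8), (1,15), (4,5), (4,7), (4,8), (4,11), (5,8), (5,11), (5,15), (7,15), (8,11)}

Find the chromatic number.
Clique number ω(G) = 4 (lower bound: χ ≥ ω).
The clique on [0, 1, 7, 15] has size 4, forcing χ ≥ 4, and the coloring below uses 4 colors, so χ(G) = 4.
A valid 4-coloring: color 1: [7, 11]; color 2: [0, 8]; color 3: [1, 5]; color 4: [4, 15].

χ(G) = 4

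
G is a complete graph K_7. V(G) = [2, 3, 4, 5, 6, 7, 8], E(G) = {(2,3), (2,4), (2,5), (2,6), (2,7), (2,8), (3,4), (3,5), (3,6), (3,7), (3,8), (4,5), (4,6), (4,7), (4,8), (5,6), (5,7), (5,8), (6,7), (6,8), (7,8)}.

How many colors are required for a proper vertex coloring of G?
Clique number ω(G) = 7 (lower bound: χ ≥ ω).
The clique on [2, 3, 4, 5, 6, 7, 8] has size 7, forcing χ ≥ 7, and the coloring below uses 7 colors, so χ(G) = 7.
A valid 7-coloring: color 1: [6]; color 2: [8]; color 3: [7]; color 4: [2]; color 5: [3]; color 6: [5]; color 7: [4].

χ(G) = 7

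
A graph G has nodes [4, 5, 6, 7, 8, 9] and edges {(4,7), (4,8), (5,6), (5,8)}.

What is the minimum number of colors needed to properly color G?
Clique number ω(G) = 2 (lower bound: χ ≥ ω).
The graph is bipartite (no odd cycle), so 2 colors suffice: χ(G) = 2.
A valid 2-coloring: color 1: [4, 5, 9]; color 2: [6, 7, 8].

χ(G) = 2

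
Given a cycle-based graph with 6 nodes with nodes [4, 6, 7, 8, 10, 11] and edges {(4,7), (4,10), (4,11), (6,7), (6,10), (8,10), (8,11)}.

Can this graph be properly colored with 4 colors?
Yes, G is 4-colorable

A valid 4-coloring: color 1: [4, 6, 8]; color 2: [7, 10, 11].
(χ(G) = 2 ≤ 4.)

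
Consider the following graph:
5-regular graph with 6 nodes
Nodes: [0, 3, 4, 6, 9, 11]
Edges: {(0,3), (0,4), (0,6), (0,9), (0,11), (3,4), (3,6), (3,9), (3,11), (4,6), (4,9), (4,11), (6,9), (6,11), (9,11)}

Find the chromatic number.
χ(G) = 6

Clique number ω(G) = 6 (lower bound: χ ≥ ω).
The clique on [0, 3, 4, 6, 9, 11] has size 6, forcing χ ≥ 6, and the coloring below uses 6 colors, so χ(G) = 6.
A valid 6-coloring: color 1: [3]; color 2: [0]; color 3: [9]; color 4: [11]; color 5: [6]; color 6: [4].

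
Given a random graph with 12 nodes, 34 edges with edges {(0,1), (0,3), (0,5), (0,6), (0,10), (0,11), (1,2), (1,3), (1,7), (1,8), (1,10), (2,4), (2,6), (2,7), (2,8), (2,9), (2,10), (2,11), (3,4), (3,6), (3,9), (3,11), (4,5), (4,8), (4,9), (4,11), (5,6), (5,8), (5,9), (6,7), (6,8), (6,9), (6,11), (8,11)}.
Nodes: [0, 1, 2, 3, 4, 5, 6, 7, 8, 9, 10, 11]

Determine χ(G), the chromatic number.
χ(G) = 4

Clique number ω(G) = 4 (lower bound: χ ≥ ω).
The clique on [0, 3, 6, 11] has size 4, forcing χ ≥ 4, and the coloring below uses 4 colors, so χ(G) = 4.
A valid 4-coloring: color 1: [2, 3, 5]; color 2: [1, 4, 6]; color 3: [0, 7, 8, 9]; color 4: [10, 11].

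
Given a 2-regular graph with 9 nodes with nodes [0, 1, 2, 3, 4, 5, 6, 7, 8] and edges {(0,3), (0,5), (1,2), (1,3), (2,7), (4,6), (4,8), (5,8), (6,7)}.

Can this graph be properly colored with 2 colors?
Odd cycle [2, 1, 3, 0, 5, 8, 4, 6, 7] needs 3 colors (χ ≥ 3).
Hence χ(G) ≥ 3 > 2, so no proper 2-coloring exists.

No, G is not 2-colorable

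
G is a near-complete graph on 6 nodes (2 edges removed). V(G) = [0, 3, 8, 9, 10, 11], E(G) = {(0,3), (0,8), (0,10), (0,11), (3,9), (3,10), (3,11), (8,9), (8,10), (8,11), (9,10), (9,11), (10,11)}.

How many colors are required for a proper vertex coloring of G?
Clique number ω(G) = 4 (lower bound: χ ≥ ω).
The clique on [0, 8, 10, 11] has size 4, forcing χ ≥ 4, and the coloring below uses 4 colors, so χ(G) = 4.
A valid 4-coloring: color 1: [10]; color 2: [11]; color 3: [3, 8]; color 4: [0, 9].

χ(G) = 4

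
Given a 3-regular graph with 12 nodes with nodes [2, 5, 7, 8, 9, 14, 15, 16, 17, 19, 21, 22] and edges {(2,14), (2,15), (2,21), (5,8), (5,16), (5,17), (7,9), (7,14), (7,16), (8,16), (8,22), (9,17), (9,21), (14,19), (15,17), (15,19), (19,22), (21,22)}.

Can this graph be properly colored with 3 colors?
Yes, G is 3-colorable

A valid 3-coloring: color 1: [2, 9, 16, 22]; color 2: [7, 8, 17, 19, 21]; color 3: [5, 14, 15].
(χ(G) = 3 ≤ 3.)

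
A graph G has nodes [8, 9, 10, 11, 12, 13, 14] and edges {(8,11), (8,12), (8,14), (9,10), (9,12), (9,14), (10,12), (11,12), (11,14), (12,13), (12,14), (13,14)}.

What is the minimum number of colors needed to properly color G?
Clique number ω(G) = 4 (lower bound: χ ≥ ω).
The clique on [8, 11, 12, 14] has size 4, forcing χ ≥ 4, and the coloring below uses 4 colors, so χ(G) = 4.
A valid 4-coloring: color 1: [12]; color 2: [10, 14]; color 3: [8, 9, 13]; color 4: [11].

χ(G) = 4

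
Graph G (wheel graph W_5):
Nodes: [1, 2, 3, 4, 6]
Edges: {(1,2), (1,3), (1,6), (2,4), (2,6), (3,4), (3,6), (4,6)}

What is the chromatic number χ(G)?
Clique number ω(G) = 3 (lower bound: χ ≥ ω).
The clique on [1, 2, 6] has size 3, forcing χ ≥ 3, and the coloring below uses 3 colors, so χ(G) = 3.
A valid 3-coloring: color 1: [6]; color 2: [2, 3]; color 3: [1, 4].

χ(G) = 3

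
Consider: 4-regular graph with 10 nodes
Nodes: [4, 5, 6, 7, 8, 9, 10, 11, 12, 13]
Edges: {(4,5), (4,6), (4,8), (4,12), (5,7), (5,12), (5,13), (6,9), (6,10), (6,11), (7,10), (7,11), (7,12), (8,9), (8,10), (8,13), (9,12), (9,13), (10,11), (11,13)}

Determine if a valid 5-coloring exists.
A valid 5-coloring: color 1: [5, 9, 10]; color 2: [8, 11, 12]; color 3: [6, 7, 13]; color 4: [4].
(χ(G) = 4 ≤ 5.)

Yes, G is 5-colorable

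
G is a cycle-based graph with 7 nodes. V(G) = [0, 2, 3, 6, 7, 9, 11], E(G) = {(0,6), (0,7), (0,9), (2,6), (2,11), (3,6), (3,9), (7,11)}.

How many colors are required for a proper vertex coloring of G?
χ(G) = 3

Clique number ω(G) = 2 (lower bound: χ ≥ ω).
Odd cycle [2, 11, 7, 0, 9, 3, 6] needs 3 colors (χ ≥ 3).
The coloring below uses 3 colors, so χ(G) = 3.
A valid 3-coloring: color 1: [6, 9, 11]; color 2: [0, 2, 3]; color 3: [7].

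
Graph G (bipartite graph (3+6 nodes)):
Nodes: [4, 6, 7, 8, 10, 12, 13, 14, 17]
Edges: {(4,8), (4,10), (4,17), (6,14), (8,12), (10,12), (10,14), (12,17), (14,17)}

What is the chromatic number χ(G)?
Clique number ω(G) = 2 (lower bound: χ ≥ ω).
The graph is bipartite (no odd cycle), so 2 colors suffice: χ(G) = 2.
A valid 2-coloring: color 1: [4, 7, 12, 13, 14]; color 2: [6, 8, 10, 17].

χ(G) = 2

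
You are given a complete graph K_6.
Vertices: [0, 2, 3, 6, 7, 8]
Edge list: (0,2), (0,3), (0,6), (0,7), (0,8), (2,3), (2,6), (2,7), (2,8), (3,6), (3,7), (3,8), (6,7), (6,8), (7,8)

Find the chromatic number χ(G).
χ(G) = 6

Clique number ω(G) = 6 (lower bound: χ ≥ ω).
The clique on [0, 2, 3, 6, 7, 8] has size 6, forcing χ ≥ 6, and the coloring below uses 6 colors, so χ(G) = 6.
A valid 6-coloring: color 1: [3]; color 2: [8]; color 3: [7]; color 4: [0]; color 5: [6]; color 6: [2].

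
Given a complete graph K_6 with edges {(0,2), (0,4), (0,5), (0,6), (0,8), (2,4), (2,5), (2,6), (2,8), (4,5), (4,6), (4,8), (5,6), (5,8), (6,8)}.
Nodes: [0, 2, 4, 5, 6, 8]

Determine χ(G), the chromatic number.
χ(G) = 6

Clique number ω(G) = 6 (lower bound: χ ≥ ω).
The clique on [0, 2, 4, 5, 6, 8] has size 6, forcing χ ≥ 6, and the coloring below uses 6 colors, so χ(G) = 6.
A valid 6-coloring: color 1: [6]; color 2: [0]; color 3: [4]; color 4: [5]; color 5: [8]; color 6: [2].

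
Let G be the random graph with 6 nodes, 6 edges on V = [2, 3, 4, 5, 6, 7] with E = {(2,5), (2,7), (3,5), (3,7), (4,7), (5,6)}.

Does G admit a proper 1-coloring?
No, G is not 1-colorable

Edge (4,7) forces its endpoints to differ, so 1 color is not enough.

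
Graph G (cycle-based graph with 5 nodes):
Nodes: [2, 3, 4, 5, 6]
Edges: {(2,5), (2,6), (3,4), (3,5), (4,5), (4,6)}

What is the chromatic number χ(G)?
Clique number ω(G) = 3 (lower bound: χ ≥ ω).
The clique on [3, 4, 5] has size 3, forcing χ ≥ 3, and the coloring below uses 3 colors, so χ(G) = 3.
A valid 3-coloring: color 1: [2, 4]; color 2: [5, 6]; color 3: [3].

χ(G) = 3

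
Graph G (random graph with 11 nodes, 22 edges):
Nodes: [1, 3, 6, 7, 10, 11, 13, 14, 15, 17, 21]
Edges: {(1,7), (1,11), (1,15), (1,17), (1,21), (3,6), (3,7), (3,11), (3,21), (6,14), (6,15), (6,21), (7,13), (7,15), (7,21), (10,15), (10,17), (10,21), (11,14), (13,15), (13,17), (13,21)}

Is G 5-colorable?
A valid 5-coloring: color 1: [11, 15, 17, 21]; color 2: [1, 3, 10, 13, 14]; color 3: [6, 7].
(χ(G) = 3 ≤ 5.)

Yes, G is 5-colorable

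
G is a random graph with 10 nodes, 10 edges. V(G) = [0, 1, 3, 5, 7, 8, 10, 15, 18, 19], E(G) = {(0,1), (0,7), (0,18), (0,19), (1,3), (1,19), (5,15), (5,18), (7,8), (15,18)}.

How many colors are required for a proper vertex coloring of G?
Clique number ω(G) = 3 (lower bound: χ ≥ ω).
The clique on [0, 1, 19] has size 3, forcing χ ≥ 3, and the coloring below uses 3 colors, so χ(G) = 3.
A valid 3-coloring: color 1: [0, 3, 5, 8, 10]; color 2: [1, 7, 18]; color 3: [15, 19].

χ(G) = 3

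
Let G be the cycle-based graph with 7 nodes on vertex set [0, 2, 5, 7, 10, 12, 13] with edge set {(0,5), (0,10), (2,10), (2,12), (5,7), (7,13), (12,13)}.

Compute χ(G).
Clique number ω(G) = 2 (lower bound: χ ≥ ω).
Odd cycle [5, 0, 10, 2, 12, 13, 7] needs 3 colors (χ ≥ 3).
The coloring below uses 3 colors, so χ(G) = 3.
A valid 3-coloring: color 1: [5, 10, 13]; color 2: [0, 2, 7]; color 3: [12].

χ(G) = 3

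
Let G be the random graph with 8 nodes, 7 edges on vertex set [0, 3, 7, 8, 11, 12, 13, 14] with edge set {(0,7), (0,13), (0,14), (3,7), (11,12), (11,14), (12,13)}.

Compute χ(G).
Clique number ω(G) = 2 (lower bound: χ ≥ ω).
Odd cycle [11, 14, 0, 13, 12] needs 3 colors (χ ≥ 3).
The coloring below uses 3 colors, so χ(G) = 3.
A valid 3-coloring: color 1: [0, 3, 8, 12]; color 2: [7, 11, 13]; color 3: [14].

χ(G) = 3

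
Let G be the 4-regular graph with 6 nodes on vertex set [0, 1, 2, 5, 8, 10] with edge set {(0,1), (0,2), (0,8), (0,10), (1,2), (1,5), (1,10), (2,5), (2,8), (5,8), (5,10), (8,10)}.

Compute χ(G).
χ(G) = 3

Clique number ω(G) = 3 (lower bound: χ ≥ ω).
The clique on [0, 2, 8] has size 3, forcing χ ≥ 3, and the coloring below uses 3 colors, so χ(G) = 3.
A valid 3-coloring: color 1: [1, 8]; color 2: [2, 10]; color 3: [0, 5].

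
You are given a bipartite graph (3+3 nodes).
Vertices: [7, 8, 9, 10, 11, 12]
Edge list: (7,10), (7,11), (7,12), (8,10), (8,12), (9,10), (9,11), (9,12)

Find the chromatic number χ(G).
χ(G) = 2

Clique number ω(G) = 2 (lower bound: χ ≥ ω).
The graph is bipartite (no odd cycle), so 2 colors suffice: χ(G) = 2.
A valid 2-coloring: color 1: [10, 11, 12]; color 2: [7, 8, 9].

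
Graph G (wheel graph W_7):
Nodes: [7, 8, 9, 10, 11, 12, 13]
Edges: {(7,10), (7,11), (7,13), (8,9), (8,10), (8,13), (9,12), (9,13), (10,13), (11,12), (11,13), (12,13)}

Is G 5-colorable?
Yes, G is 5-colorable

A valid 5-coloring: color 1: [13]; color 2: [9, 10, 11]; color 3: [7, 8, 12].
(χ(G) = 3 ≤ 5.)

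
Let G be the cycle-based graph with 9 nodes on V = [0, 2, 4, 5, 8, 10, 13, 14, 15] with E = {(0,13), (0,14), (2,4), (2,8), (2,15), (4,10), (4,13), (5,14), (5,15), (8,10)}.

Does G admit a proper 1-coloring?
Edge (0,13) forces its endpoints to differ, so 1 color is not enough.

No, G is not 1-colorable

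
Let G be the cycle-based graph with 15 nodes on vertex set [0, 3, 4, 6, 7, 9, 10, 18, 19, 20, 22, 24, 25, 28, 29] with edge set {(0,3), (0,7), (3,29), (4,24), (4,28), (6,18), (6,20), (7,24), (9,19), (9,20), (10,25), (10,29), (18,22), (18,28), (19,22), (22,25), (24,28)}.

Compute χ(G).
Clique number ω(G) = 3 (lower bound: χ ≥ ω).
The clique on [4, 24, 28] has size 3, forcing χ ≥ 3, and the coloring below uses 3 colors, so χ(G) = 3.
A valid 3-coloring: color 1: [3, 6, 7, 9, 10, 22, 28]; color 2: [0, 18, 19, 20, 24, 25, 29]; color 3: [4].

χ(G) = 3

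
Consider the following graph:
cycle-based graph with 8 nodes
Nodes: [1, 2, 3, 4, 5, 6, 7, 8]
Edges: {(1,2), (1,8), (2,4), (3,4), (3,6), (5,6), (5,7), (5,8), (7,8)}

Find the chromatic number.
Clique number ω(G) = 3 (lower bound: χ ≥ ω).
The clique on [5, 7, 8] has size 3, forcing χ ≥ 3, and the coloring below uses 3 colors, so χ(G) = 3.
A valid 3-coloring: color 1: [4, 6, 8]; color 2: [1, 3, 5]; color 3: [2, 7].

χ(G) = 3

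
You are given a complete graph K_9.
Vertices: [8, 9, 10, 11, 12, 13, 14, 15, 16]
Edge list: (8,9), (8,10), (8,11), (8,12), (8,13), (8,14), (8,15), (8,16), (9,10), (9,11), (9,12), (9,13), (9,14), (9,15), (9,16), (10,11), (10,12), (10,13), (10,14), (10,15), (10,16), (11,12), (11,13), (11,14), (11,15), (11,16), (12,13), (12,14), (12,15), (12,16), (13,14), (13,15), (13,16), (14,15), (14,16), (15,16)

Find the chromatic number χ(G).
χ(G) = 9

Clique number ω(G) = 9 (lower bound: χ ≥ ω).
The clique on [8, 9, 10, 11, 12, 13, 14, 15, 16] has size 9, forcing χ ≥ 9, and the coloring below uses 9 colors, so χ(G) = 9.
A valid 9-coloring: color 1: [11]; color 2: [13]; color 3: [9]; color 4: [12]; color 5: [15]; color 6: [8]; color 7: [10]; color 8: [14]; color 9: [16].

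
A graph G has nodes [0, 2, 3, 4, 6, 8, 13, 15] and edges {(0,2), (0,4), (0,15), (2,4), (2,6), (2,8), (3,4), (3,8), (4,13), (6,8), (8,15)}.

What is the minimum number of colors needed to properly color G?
Clique number ω(G) = 3 (lower bound: χ ≥ ω).
The clique on [2, 6, 8] has size 3, forcing χ ≥ 3, and the coloring below uses 3 colors, so χ(G) = 3.
A valid 3-coloring: color 1: [4, 8]; color 2: [2, 3, 13, 15]; color 3: [0, 6].

χ(G) = 3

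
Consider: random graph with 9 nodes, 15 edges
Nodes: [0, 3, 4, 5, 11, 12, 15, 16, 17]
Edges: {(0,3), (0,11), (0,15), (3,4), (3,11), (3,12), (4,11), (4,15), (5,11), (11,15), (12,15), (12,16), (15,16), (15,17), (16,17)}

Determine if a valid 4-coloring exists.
Yes, G is 4-colorable

A valid 4-coloring: color 1: [3, 5, 15]; color 2: [11, 16]; color 3: [0, 4, 12, 17].
(χ(G) = 3 ≤ 4.)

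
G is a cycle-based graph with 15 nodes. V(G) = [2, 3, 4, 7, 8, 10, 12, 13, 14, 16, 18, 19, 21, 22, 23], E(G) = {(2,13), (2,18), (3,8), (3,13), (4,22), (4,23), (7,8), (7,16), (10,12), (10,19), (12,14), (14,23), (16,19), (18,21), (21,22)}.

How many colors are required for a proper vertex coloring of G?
Clique number ω(G) = 2 (lower bound: χ ≥ ω).
Odd cycle [2, 13, 3, 8, 7, 16, 19, 10, 12, 14, 23, 4, 22, 21, 18] needs 3 colors (χ ≥ 3).
The coloring below uses 3 colors, so χ(G) = 3.
A valid 3-coloring: color 1: [2, 3, 7, 12, 19, 21, 23]; color 2: [4, 8, 10, 13, 14, 16, 18]; color 3: [22].

χ(G) = 3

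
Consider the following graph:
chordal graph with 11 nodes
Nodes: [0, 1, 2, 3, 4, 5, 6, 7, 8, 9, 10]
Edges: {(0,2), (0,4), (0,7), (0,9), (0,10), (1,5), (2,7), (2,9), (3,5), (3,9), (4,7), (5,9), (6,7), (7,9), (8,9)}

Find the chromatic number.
χ(G) = 4

Clique number ω(G) = 4 (lower bound: χ ≥ ω).
The clique on [0, 2, 7, 9] has size 4, forcing χ ≥ 4, and the coloring below uses 4 colors, so χ(G) = 4.
A valid 4-coloring: color 1: [1, 4, 6, 9, 10]; color 2: [0, 5, 8]; color 3: [3, 7]; color 4: [2].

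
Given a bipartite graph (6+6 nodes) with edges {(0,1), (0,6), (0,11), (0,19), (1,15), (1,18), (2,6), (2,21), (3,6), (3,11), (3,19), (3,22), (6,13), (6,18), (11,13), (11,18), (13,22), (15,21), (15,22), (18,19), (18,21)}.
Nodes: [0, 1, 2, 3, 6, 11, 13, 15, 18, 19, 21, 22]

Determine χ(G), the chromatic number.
χ(G) = 2

Clique number ω(G) = 2 (lower bound: χ ≥ ω).
The graph is bipartite (no odd cycle), so 2 colors suffice: χ(G) = 2.
A valid 2-coloring: color 1: [0, 2, 3, 13, 15, 18]; color 2: [1, 6, 11, 19, 21, 22].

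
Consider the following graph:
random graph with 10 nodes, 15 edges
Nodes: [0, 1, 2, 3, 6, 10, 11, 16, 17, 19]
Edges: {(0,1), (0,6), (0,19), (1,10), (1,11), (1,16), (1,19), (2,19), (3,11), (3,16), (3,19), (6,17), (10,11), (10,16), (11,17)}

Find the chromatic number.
Clique number ω(G) = 3 (lower bound: χ ≥ ω).
The clique on [0, 1, 19] has size 3, forcing χ ≥ 3, and the coloring below uses 3 colors, so χ(G) = 3.
A valid 3-coloring: color 1: [1, 2, 3, 6]; color 2: [11, 16, 19]; color 3: [0, 10, 17].

χ(G) = 3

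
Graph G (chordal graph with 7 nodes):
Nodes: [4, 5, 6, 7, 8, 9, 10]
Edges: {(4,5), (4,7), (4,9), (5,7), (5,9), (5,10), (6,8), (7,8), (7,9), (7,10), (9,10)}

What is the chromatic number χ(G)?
χ(G) = 4

Clique number ω(G) = 4 (lower bound: χ ≥ ω).
The clique on [5, 7, 9, 10] has size 4, forcing χ ≥ 4, and the coloring below uses 4 colors, so χ(G) = 4.
A valid 4-coloring: color 1: [6, 7]; color 2: [5, 8]; color 3: [9]; color 4: [4, 10].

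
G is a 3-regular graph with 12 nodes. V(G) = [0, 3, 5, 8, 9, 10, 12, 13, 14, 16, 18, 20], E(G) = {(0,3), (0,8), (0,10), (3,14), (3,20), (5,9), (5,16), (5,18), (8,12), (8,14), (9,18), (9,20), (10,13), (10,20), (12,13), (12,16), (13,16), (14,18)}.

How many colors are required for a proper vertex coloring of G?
Clique number ω(G) = 3 (lower bound: χ ≥ ω).
The clique on [5, 9, 18] has size 3, forcing χ ≥ 3, and the coloring below uses 3 colors, so χ(G) = 3.
A valid 3-coloring: color 1: [3, 8, 10, 16, 18]; color 2: [0, 9, 13, 14]; color 3: [5, 12, 20].

χ(G) = 3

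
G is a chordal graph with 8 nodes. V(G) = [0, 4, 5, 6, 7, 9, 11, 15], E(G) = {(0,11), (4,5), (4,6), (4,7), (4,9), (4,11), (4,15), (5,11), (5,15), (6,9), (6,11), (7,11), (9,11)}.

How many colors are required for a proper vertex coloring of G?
χ(G) = 4

Clique number ω(G) = 4 (lower bound: χ ≥ ω).
The clique on [4, 6, 9, 11] has size 4, forcing χ ≥ 4, and the coloring below uses 4 colors, so χ(G) = 4.
A valid 4-coloring: color 1: [0, 4]; color 2: [11, 15]; color 3: [5, 6, 7]; color 4: [9].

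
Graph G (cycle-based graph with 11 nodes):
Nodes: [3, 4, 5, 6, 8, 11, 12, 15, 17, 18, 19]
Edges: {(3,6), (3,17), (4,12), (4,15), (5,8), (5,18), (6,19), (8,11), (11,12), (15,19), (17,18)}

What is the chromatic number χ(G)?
χ(G) = 3

Clique number ω(G) = 2 (lower bound: χ ≥ ω).
Odd cycle [4, 12, 11, 8, 5, 18, 17, 3, 6, 19, 15] needs 3 colors (χ ≥ 3).
The coloring below uses 3 colors, so χ(G) = 3.
A valid 3-coloring: color 1: [4, 5, 11, 17, 19]; color 2: [3, 8, 12, 15, 18]; color 3: [6].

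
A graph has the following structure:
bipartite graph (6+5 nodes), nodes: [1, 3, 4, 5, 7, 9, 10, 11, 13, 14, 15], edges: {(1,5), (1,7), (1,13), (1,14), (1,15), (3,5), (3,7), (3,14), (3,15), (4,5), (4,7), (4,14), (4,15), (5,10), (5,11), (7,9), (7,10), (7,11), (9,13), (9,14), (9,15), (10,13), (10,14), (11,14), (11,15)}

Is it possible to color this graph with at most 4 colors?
Yes, G is 4-colorable

A valid 4-coloring: color 1: [5, 7, 13, 14, 15]; color 2: [1, 3, 4, 9, 10, 11].
(χ(G) = 2 ≤ 4.)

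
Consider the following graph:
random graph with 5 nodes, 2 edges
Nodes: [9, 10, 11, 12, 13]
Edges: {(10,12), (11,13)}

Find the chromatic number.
χ(G) = 2

Clique number ω(G) = 2 (lower bound: χ ≥ ω).
The graph is bipartite (no odd cycle), so 2 colors suffice: χ(G) = 2.
A valid 2-coloring: color 1: [9, 10, 11]; color 2: [12, 13].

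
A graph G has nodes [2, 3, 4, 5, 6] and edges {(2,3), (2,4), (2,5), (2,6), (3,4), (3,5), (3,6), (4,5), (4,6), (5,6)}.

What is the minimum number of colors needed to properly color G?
χ(G) = 5

Clique number ω(G) = 5 (lower bound: χ ≥ ω).
The clique on [2, 3, 4, 5, 6] has size 5, forcing χ ≥ 5, and the coloring below uses 5 colors, so χ(G) = 5.
A valid 5-coloring: color 1: [5]; color 2: [4]; color 3: [3]; color 4: [6]; color 5: [2].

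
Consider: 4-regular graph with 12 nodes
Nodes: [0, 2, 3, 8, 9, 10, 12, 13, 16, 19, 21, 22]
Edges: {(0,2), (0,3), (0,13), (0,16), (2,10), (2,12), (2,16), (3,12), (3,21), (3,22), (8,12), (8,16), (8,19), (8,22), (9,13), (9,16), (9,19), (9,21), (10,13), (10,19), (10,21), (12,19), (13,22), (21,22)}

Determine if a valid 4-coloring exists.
A valid 4-coloring: color 1: [0, 9, 10, 12, 22]; color 2: [3, 13, 16, 19]; color 3: [2, 8, 21].
(χ(G) = 3 ≤ 4.)

Yes, G is 4-colorable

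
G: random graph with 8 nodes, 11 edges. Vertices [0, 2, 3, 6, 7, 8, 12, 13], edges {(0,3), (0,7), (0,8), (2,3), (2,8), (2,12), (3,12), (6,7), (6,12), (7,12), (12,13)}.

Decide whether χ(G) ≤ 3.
A valid 3-coloring: color 1: [0, 12]; color 2: [2, 6, 13]; color 3: [3, 7, 8].
(χ(G) = 3 ≤ 3.)

Yes, G is 3-colorable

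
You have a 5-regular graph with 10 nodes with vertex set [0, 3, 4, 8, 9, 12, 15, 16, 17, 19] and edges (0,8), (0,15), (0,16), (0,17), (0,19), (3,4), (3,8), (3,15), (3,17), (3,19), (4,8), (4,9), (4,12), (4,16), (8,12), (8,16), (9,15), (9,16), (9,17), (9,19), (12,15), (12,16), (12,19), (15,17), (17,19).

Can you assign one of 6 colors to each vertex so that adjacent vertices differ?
Yes, G is 6-colorable

A valid 6-coloring: color 1: [0, 3, 9, 12]; color 2: [15, 16, 19]; color 3: [8, 17]; color 4: [4].
(χ(G) = 4 ≤ 6.)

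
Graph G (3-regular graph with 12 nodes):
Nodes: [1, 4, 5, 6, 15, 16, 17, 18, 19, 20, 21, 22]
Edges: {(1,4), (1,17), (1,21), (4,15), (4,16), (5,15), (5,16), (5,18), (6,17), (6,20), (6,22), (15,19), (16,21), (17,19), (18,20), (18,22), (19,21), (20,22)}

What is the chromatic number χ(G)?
Clique number ω(G) = 3 (lower bound: χ ≥ ω).
The clique on [6, 20, 22] has size 3, forcing χ ≥ 3, and the coloring below uses 3 colors, so χ(G) = 3.
A valid 3-coloring: color 1: [1, 6, 16, 18, 19]; color 2: [15, 17, 21, 22]; color 3: [4, 5, 20].

χ(G) = 3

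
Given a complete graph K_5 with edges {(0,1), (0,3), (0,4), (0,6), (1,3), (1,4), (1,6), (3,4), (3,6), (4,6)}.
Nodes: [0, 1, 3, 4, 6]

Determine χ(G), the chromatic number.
χ(G) = 5

Clique number ω(G) = 5 (lower bound: χ ≥ ω).
The clique on [0, 1, 3, 4, 6] has size 5, forcing χ ≥ 5, and the coloring below uses 5 colors, so χ(G) = 5.
A valid 5-coloring: color 1: [6]; color 2: [4]; color 3: [0]; color 4: [1]; color 5: [3].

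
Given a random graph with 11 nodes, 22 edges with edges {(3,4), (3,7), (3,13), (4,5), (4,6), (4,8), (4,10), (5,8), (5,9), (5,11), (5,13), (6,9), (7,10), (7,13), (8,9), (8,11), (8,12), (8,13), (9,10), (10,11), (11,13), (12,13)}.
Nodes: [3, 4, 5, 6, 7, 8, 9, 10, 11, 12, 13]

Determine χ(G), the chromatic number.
χ(G) = 4

Clique number ω(G) = 4 (lower bound: χ ≥ ω).
The clique on [5, 8, 11, 13] has size 4, forcing χ ≥ 4, and the coloring below uses 4 colors, so χ(G) = 4.
A valid 4-coloring: color 1: [4, 9, 13]; color 2: [3, 6, 8, 10]; color 3: [5, 7, 12]; color 4: [11].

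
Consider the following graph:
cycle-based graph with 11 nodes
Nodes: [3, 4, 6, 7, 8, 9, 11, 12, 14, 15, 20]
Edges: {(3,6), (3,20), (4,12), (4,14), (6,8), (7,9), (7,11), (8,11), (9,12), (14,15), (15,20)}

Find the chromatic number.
χ(G) = 3

Clique number ω(G) = 2 (lower bound: χ ≥ ω).
Odd cycle [15, 20, 3, 6, 8, 11, 7, 9, 12, 4, 14] needs 3 colors (χ ≥ 3).
The coloring below uses 3 colors, so χ(G) = 3.
A valid 3-coloring: color 1: [3, 4, 7, 8, 15]; color 2: [6, 9, 11, 14, 20]; color 3: [12].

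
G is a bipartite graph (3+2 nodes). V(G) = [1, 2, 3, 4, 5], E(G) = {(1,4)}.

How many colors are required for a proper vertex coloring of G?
Clique number ω(G) = 2 (lower bound: χ ≥ ω).
The graph is bipartite (no odd cycle), so 2 colors suffice: χ(G) = 2.
A valid 2-coloring: color 1: [2, 3, 4, 5]; color 2: [1].

χ(G) = 2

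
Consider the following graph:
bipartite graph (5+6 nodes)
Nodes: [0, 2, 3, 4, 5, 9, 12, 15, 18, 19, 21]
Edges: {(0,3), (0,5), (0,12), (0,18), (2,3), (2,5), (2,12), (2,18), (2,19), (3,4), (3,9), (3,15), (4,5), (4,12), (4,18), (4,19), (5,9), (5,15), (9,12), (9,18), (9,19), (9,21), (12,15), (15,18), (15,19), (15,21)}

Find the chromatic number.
Clique number ω(G) = 2 (lower bound: χ ≥ ω).
The graph is bipartite (no odd cycle), so 2 colors suffice: χ(G) = 2.
A valid 2-coloring: color 1: [0, 2, 4, 9, 15]; color 2: [3, 5, 12, 18, 19, 21].

χ(G) = 2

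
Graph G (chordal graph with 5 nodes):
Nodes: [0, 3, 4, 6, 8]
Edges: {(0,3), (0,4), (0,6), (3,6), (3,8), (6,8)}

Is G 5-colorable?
A valid 5-coloring: color 1: [0, 8]; color 2: [4, 6]; color 3: [3].
(χ(G) = 3 ≤ 5.)

Yes, G is 5-colorable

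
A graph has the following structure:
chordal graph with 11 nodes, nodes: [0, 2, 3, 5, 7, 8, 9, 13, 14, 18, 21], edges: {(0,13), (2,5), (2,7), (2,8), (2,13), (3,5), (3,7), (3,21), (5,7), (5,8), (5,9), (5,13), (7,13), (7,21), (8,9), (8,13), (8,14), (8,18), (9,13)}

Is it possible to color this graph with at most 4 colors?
Yes, G is 4-colorable

A valid 4-coloring: color 1: [3, 13, 14, 18]; color 2: [0, 5, 21]; color 3: [7, 8]; color 4: [2, 9].
(χ(G) = 4 ≤ 4.)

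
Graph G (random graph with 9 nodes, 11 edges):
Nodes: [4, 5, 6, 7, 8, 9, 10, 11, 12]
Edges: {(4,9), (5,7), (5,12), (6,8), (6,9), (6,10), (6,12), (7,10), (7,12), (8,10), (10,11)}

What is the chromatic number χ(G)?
χ(G) = 3

Clique number ω(G) = 3 (lower bound: χ ≥ ω).
The clique on [5, 7, 12] has size 3, forcing χ ≥ 3, and the coloring below uses 3 colors, so χ(G) = 3.
A valid 3-coloring: color 1: [5, 9, 10]; color 2: [4, 6, 7, 11]; color 3: [8, 12].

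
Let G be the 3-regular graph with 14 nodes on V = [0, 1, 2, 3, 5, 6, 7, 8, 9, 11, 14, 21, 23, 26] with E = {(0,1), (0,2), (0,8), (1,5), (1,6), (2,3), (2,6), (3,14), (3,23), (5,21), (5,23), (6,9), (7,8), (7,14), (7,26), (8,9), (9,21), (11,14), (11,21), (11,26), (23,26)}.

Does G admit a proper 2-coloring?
Odd cycle [2, 6, 9, 21, 11, 14, 3] needs 3 colors (χ ≥ 3).
Hence χ(G) ≥ 3 > 2, so no proper 2-coloring exists.

No, G is not 2-colorable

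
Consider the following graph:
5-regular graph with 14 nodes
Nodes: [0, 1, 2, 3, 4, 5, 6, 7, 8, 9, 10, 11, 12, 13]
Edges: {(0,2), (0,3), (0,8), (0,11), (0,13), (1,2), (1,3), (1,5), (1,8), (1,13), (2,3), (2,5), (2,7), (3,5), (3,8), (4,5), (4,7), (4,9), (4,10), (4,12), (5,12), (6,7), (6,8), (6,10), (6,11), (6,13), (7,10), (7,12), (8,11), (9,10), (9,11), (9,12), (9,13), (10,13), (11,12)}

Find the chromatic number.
χ(G) = 4

Clique number ω(G) = 4 (lower bound: χ ≥ ω).
The clique on [1, 2, 3, 5] has size 4, forcing χ ≥ 4, and the coloring below uses 4 colors, so χ(G) = 4.
A valid 4-coloring: color 1: [0, 1, 4, 6]; color 2: [2, 8, 10, 12]; color 3: [3, 7, 11, 13]; color 4: [5, 9].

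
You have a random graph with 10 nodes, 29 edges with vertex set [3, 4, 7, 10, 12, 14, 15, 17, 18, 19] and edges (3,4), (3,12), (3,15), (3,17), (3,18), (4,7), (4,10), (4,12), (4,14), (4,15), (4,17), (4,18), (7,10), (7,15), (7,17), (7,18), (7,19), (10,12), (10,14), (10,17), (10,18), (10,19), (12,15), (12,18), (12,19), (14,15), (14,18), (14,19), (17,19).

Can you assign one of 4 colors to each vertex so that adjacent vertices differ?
Yes, G is 4-colorable

A valid 4-coloring: color 1: [4, 19]; color 2: [3, 10]; color 3: [15, 17, 18]; color 4: [7, 12, 14].
(χ(G) = 4 ≤ 4.)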